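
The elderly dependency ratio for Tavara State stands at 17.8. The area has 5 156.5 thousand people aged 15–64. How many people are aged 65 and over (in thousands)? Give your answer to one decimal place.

Old-age dependency ratio = elderly / working-age × 100
17.8 = E / 5 156.5 × 100
⇒ 917.9

Aged 65 and over: 917.9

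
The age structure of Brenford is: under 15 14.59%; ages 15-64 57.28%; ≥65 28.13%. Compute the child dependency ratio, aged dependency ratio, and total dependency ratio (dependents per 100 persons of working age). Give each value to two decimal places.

Youth dependency ratio = 14.59 / 57.28 × 100 = 25.47
Old-age dependency ratio = 28.13 / 57.28 × 100 = 49.11
Total dependency ratio = (14.59 + 28.13) / 57.28 × 100 = 42.72 / 57.28 × 100 = 74.58

Youth dependency ratio: 25.47
Old-age dependency ratio: 49.11
Total dependency ratio: 74.58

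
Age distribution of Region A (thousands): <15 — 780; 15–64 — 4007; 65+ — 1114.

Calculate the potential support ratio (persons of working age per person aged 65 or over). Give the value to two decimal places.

Potential support ratio: 3.60

Potential support ratio = 4007 / 1114 = 3.60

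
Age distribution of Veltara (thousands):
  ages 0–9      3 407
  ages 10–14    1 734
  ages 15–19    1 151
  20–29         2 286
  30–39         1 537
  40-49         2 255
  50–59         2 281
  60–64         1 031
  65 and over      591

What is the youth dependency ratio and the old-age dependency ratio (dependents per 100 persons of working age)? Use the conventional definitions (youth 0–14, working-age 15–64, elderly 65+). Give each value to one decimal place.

Youth dependency ratio: 48.8
Old-age dependency ratio: 5.6

0–14: 3 407 + 1 734 = 5 141
15–64: 1 151 + 2 286 + 1 537 + 2 255 + 2 281 + 1 031 = 10 541
65+: 591
Youth dependency ratio = 5 141 / 10 541 × 100 = 48.8
Old-age dependency ratio = 591 / 10 541 × 100 = 5.6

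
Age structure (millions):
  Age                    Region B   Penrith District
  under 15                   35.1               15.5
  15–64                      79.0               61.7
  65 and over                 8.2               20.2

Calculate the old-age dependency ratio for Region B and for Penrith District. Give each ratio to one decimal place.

Region B: 8.2 / 79.0 × 100 = 10.4
Penrith District: 20.2 / 61.7 × 100 = 32.7

Region B: 10.4
Penrith District: 32.7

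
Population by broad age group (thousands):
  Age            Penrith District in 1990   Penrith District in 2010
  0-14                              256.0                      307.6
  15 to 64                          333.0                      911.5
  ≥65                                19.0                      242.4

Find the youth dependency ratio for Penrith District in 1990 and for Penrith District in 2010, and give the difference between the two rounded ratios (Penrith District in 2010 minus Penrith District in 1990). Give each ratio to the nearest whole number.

Penrith District in 1990: 77
Penrith District in 2010: 34
Difference: -43

Penrith District in 1990: 256.0 / 333.0 × 100 = 77
Penrith District in 2010: 307.6 / 911.5 × 100 = 34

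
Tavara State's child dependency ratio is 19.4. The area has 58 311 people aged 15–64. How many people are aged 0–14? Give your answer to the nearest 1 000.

Youth dependency ratio = youth / working-age × 100
19.4 = Y / 58 311 × 100
⇒ 11 000

Aged 0–14: 11 000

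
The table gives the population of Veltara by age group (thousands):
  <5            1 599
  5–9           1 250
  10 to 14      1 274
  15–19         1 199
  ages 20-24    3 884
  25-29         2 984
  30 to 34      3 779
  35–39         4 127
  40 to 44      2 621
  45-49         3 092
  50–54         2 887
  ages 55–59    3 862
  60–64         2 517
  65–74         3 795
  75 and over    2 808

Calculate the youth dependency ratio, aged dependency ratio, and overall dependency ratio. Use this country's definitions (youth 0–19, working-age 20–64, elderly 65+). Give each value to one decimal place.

Youth dependency ratio: 17.9
Old-age dependency ratio: 22.2
Total dependency ratio: 40.1

0–19: 1 599 + 1 250 + 1 274 + 1 199 = 5 322
20–64: 3 884 + 2 984 + 3 779 + 4 127 + 2 621 + 3 092 + 2 887 + 3 862 + 2 517 = 29 753
65+: 3 795 + 2 808 = 6 603
Youth dependency ratio = 5 322 / 29 753 × 100 = 17.9
Old-age dependency ratio = 6 603 / 29 753 × 100 = 22.2
Total dependency ratio = (5 322 + 6 603) / 29 753 × 100 = 11 925 / 29 753 × 100 = 40.1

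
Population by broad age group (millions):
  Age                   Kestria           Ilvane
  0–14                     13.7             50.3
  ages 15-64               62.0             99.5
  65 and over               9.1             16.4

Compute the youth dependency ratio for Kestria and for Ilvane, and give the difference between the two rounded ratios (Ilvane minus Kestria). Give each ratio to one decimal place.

Kestria: 22.1
Ilvane: 50.6
Difference: +28.5

Kestria: 13.7 / 62.0 × 100 = 22.1
Ilvane: 50.3 / 99.5 × 100 = 50.6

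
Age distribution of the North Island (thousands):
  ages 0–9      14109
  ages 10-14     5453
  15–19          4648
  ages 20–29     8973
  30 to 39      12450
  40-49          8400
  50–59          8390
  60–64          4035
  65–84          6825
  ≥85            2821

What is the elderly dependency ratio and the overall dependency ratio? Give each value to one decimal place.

Old-age dependency ratio: 20.6
Total dependency ratio: 62.3

0–14: 14109 + 5453 = 19562
15–64: 4648 + 8973 + 12450 + 8400 + 8390 + 4035 = 46896
65+: 6825 + 2821 = 9646
Old-age dependency ratio = 9646 / 46896 × 100 = 20.6
Total dependency ratio = (19562 + 9646) / 46896 × 100 = 29208 / 46896 × 100 = 62.3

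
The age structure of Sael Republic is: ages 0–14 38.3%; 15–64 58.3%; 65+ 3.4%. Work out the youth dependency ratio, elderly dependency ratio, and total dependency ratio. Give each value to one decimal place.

Youth dependency ratio = 38.3 / 58.3 × 100 = 65.7
Old-age dependency ratio = 3.4 / 58.3 × 100 = 5.8
Total dependency ratio = (38.3 + 3.4) / 58.3 × 100 = 41.7 / 58.3 × 100 = 71.5

Youth dependency ratio: 65.7
Old-age dependency ratio: 5.8
Total dependency ratio: 71.5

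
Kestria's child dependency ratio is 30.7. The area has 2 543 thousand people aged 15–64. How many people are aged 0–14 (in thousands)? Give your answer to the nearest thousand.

Aged 0–14: 781

Youth dependency ratio = youth / working-age × 100
30.7 = Y / 2 543 × 100
⇒ 781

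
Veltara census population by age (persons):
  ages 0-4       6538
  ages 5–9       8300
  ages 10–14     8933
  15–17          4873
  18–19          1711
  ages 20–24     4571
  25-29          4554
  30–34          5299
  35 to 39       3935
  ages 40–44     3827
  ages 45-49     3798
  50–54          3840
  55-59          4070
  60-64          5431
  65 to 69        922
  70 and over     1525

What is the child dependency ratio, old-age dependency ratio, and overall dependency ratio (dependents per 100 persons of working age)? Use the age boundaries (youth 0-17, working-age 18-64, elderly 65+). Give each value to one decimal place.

Youth dependency ratio: 69.8
Old-age dependency ratio: 6.0
Total dependency ratio: 75.8

0–17: 6538 + 8300 + 8933 + 4873 = 28644
18–64: 1711 + 4571 + 4554 + 5299 + 3935 + 3827 + 3798 + 3840 + 4070 + 5431 = 41036
65+: 922 + 1525 = 2447
Youth dependency ratio = 28644 / 41036 × 100 = 69.8
Old-age dependency ratio = 2447 / 41036 × 100 = 6.0
Total dependency ratio = (28644 + 2447) / 41036 × 100 = 31091 / 41036 × 100 = 75.8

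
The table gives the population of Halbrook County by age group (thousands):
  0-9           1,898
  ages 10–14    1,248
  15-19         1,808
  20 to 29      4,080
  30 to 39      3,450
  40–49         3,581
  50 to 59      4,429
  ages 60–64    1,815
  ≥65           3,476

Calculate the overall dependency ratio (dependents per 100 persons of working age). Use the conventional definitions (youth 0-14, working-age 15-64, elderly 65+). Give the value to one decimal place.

Total dependency ratio: 34.6

0–14: 1,898 + 1,248 = 3,146
15–64: 1,808 + 4,080 + 3,450 + 3,581 + 4,429 + 1,815 = 19,163
65+: 3,476
Total dependency ratio = (3,146 + 3,476) / 19,163 × 100 = 6,622 / 19,163 × 100 = 34.6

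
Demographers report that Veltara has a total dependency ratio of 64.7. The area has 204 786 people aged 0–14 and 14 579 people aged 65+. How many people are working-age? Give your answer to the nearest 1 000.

Working-age: 339 000

Total dependency ratio = (youth + elderly) / working-age × 100
64.7 = (204 786 + 14 579) / W × 100
⇒ 339 000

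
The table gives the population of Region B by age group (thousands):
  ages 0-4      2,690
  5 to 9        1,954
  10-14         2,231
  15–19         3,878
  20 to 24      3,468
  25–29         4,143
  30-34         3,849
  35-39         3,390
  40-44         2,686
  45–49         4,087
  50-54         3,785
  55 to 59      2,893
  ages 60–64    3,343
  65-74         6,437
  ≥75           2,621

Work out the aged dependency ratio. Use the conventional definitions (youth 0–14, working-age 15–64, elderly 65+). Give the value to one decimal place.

0–14: 2,690 + 1,954 + 2,231 = 6,875
15–64: 3,878 + 3,468 + 4,143 + 3,849 + 3,390 + 2,686 + 4,087 + 3,785 + 2,893 + 3,343 = 35,522
65+: 6,437 + 2,621 = 9,058
Old-age dependency ratio = 9,058 / 35,522 × 100 = 25.5

Old-age dependency ratio: 25.5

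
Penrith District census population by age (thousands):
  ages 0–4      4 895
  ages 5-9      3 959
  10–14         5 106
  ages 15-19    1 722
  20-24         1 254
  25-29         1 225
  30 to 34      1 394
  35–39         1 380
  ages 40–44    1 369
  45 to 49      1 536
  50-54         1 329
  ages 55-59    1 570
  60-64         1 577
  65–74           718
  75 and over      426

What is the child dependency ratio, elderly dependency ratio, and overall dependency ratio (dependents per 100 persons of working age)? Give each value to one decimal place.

Youth dependency ratio: 97.2
Old-age dependency ratio: 8.0
Total dependency ratio: 105.2

0–14: 4 895 + 3 959 + 5 106 = 13 960
15–64: 1 722 + 1 254 + 1 225 + 1 394 + 1 380 + 1 369 + 1 536 + 1 329 + 1 570 + 1 577 = 14 356
65+: 718 + 426 = 1 144
Youth dependency ratio = 13 960 / 14 356 × 100 = 97.2
Old-age dependency ratio = 1 144 / 14 356 × 100 = 8.0
Total dependency ratio = (13 960 + 1 144) / 14 356 × 100 = 15 104 / 14 356 × 100 = 105.2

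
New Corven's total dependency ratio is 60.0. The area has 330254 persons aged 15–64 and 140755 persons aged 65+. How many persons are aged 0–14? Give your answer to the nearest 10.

Aged 0–14: 57400

Total dependency ratio = (youth + elderly) / working-age × 100
60.0 = (Y + 140755) / 330254 × 100
⇒ 57400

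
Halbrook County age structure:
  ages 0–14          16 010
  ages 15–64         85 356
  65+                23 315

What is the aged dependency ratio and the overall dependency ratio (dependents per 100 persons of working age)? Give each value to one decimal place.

Old-age dependency ratio = 23 315 / 85 356 × 100 = 27.3
Total dependency ratio = (16 010 + 23 315) / 85 356 × 100 = 39 325 / 85 356 × 100 = 46.1

Old-age dependency ratio: 27.3
Total dependency ratio: 46.1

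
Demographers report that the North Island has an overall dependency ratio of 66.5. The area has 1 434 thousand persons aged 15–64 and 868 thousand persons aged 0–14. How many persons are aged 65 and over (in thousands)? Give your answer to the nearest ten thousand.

Aged 65 and over: 90

Total dependency ratio = (youth + elderly) / working-age × 100
66.5 = (868 + E) / 1 434 × 100
⇒ 90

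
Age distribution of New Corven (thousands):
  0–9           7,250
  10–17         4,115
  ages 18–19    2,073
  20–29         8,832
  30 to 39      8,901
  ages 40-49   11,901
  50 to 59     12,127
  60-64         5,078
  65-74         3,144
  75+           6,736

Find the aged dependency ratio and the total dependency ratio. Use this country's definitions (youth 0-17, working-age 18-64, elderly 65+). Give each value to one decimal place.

0–17: 7,250 + 4,115 = 11,365
18–64: 2,073 + 8,832 + 8,901 + 11,901 + 12,127 + 5,078 = 48,912
65+: 3,144 + 6,736 = 9,880
Old-age dependency ratio = 9,880 / 48,912 × 100 = 20.2
Total dependency ratio = (11,365 + 9,880) / 48,912 × 100 = 21,245 / 48,912 × 100 = 43.4

Old-age dependency ratio: 20.2
Total dependency ratio: 43.4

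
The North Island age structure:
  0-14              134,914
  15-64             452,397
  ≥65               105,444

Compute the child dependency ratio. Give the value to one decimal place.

Youth dependency ratio = 134,914 / 452,397 × 100 = 29.8

Youth dependency ratio: 29.8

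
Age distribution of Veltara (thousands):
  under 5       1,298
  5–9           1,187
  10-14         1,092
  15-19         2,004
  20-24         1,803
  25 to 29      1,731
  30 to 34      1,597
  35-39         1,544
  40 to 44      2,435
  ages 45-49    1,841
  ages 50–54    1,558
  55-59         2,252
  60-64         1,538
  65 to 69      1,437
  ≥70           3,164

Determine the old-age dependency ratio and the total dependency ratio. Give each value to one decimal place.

0–14: 1,298 + 1,187 + 1,092 = 3,577
15–64: 2,004 + 1,803 + 1,731 + 1,597 + 1,544 + 2,435 + 1,841 + 1,558 + 2,252 + 1,538 = 18,303
65+: 1,437 + 3,164 = 4,601
Old-age dependency ratio = 4,601 / 18,303 × 100 = 25.1
Total dependency ratio = (3,577 + 4,601) / 18,303 × 100 = 8,178 / 18,303 × 100 = 44.7

Old-age dependency ratio: 25.1
Total dependency ratio: 44.7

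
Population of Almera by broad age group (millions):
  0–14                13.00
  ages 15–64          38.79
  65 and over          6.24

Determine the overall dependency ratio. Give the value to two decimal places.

Total dependency ratio = (13.00 + 6.24) / 38.79 × 100 = 19.24 / 38.79 × 100 = 49.60

Total dependency ratio: 49.60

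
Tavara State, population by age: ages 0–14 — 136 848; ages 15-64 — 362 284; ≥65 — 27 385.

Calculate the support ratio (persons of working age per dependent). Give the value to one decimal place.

Support ratio: 2.2

Support ratio = 362 284 / (136 848 + 27 385) = 362 284 / 164 233 = 2.2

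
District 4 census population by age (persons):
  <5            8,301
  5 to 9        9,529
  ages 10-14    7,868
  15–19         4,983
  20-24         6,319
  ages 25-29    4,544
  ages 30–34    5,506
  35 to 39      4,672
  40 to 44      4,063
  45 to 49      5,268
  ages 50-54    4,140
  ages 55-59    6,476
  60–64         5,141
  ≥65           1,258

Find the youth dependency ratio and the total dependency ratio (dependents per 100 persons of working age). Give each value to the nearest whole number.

Youth dependency ratio: 50
Total dependency ratio: 53

0–14: 8,301 + 9,529 + 7,868 = 25,698
15–64: 4,983 + 6,319 + 4,544 + 5,506 + 4,672 + 4,063 + 5,268 + 4,140 + 6,476 + 5,141 = 51,112
65+: 1,258
Youth dependency ratio = 25,698 / 51,112 × 100 = 50
Total dependency ratio = (25,698 + 1,258) / 51,112 × 100 = 26,956 / 51,112 × 100 = 53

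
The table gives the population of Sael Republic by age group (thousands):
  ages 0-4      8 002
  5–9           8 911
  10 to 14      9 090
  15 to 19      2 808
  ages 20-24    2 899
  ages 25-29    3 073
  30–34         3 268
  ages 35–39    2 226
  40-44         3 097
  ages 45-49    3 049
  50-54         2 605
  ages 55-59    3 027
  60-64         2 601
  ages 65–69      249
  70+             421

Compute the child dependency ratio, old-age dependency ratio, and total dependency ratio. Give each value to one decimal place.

Youth dependency ratio: 90.8
Old-age dependency ratio: 2.3
Total dependency ratio: 93.1

0–14: 8 002 + 8 911 + 9 090 = 26 003
15–64: 2 808 + 2 899 + 3 073 + 3 268 + 2 226 + 3 097 + 3 049 + 2 605 + 3 027 + 2 601 = 28 653
65+: 249 + 421 = 670
Youth dependency ratio = 26 003 / 28 653 × 100 = 90.8
Old-age dependency ratio = 670 / 28 653 × 100 = 2.3
Total dependency ratio = (26 003 + 670) / 28 653 × 100 = 26 673 / 28 653 × 100 = 93.1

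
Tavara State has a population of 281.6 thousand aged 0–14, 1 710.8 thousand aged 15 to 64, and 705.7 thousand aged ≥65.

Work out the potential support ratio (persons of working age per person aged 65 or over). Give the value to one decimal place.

Potential support ratio: 2.4

Potential support ratio = 1 710.8 / 705.7 = 2.4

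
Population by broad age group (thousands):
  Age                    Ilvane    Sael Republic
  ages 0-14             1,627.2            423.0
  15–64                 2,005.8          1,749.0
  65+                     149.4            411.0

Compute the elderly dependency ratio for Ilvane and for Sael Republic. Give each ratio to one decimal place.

Ilvane: 149.4 / 2,005.8 × 100 = 7.4
Sael Republic: 411.0 / 1,749.0 × 100 = 23.5

Ilvane: 7.4
Sael Republic: 23.5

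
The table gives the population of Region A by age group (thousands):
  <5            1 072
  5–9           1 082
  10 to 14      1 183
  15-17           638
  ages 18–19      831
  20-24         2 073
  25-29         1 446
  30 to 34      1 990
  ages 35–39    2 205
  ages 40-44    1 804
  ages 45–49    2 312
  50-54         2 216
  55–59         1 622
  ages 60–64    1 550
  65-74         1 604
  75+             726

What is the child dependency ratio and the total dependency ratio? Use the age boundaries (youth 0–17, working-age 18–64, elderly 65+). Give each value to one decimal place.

0–17: 1 072 + 1 082 + 1 183 + 638 = 3 975
18–64: 831 + 2 073 + 1 446 + 1 990 + 2 205 + 1 804 + 2 312 + 2 216 + 1 622 + 1 550 = 18 049
65+: 1 604 + 726 = 2 330
Youth dependency ratio = 3 975 / 18 049 × 100 = 22.0
Total dependency ratio = (3 975 + 2 330) / 18 049 × 100 = 6 305 / 18 049 × 100 = 34.9

Youth dependency ratio: 22.0
Total dependency ratio: 34.9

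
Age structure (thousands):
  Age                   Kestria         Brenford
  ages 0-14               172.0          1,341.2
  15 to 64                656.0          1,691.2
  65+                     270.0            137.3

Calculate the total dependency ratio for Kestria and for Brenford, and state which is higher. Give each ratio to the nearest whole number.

Kestria: (172.0 + 270.0) / 656.0 × 100 = 442.0 / 656.0 × 100 = 67
Brenford: (1,341.2 + 137.3) / 1,691.2 × 100 = 1,478.5 / 1,691.2 × 100 = 87

Kestria: 67
Brenford: 87
Higher: Brenford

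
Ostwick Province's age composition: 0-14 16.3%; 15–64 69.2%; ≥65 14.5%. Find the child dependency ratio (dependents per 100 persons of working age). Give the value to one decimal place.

Youth dependency ratio = 16.3 / 69.2 × 100 = 23.6

Youth dependency ratio: 23.6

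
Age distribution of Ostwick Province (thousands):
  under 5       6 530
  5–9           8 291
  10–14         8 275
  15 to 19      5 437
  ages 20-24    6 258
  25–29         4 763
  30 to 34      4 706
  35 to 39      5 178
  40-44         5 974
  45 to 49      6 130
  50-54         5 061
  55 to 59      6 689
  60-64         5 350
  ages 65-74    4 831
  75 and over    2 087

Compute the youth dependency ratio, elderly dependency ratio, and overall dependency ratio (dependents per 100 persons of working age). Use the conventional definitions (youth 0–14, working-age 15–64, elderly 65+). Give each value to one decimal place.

0–14: 6 530 + 8 291 + 8 275 = 23 096
15–64: 5 437 + 6 258 + 4 763 + 4 706 + 5 178 + 5 974 + 6 130 + 5 061 + 6 689 + 5 350 = 55 546
65+: 4 831 + 2 087 = 6 918
Youth dependency ratio = 23 096 / 55 546 × 100 = 41.6
Old-age dependency ratio = 6 918 / 55 546 × 100 = 12.5
Total dependency ratio = (23 096 + 6 918) / 55 546 × 100 = 30 014 / 55 546 × 100 = 54.0

Youth dependency ratio: 41.6
Old-age dependency ratio: 12.5
Total dependency ratio: 54.0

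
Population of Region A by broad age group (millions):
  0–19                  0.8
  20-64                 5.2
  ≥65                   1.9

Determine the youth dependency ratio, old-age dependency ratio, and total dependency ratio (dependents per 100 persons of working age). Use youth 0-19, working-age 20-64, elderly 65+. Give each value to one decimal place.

Youth dependency ratio: 15.4
Old-age dependency ratio: 36.5
Total dependency ratio: 51.9

Youth dependency ratio = 0.8 / 5.2 × 100 = 15.4
Old-age dependency ratio = 1.9 / 5.2 × 100 = 36.5
Total dependency ratio = (0.8 + 1.9) / 5.2 × 100 = 2.7 / 5.2 × 100 = 51.9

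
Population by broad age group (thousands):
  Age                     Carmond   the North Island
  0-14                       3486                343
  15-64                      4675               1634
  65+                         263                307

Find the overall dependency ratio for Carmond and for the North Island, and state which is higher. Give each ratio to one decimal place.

Carmond: (3486 + 263) / 4675 × 100 = 3749 / 4675 × 100 = 80.2
the North Island: (343 + 307) / 1634 × 100 = 650 / 1634 × 100 = 39.8

Carmond: 80.2
the North Island: 39.8
Higher: Carmond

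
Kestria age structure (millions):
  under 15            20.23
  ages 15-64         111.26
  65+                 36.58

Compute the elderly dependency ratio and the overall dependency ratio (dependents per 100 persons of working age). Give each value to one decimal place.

Old-age dependency ratio = 36.58 / 111.26 × 100 = 32.9
Total dependency ratio = (20.23 + 36.58) / 111.26 × 100 = 56.81 / 111.26 × 100 = 51.1

Old-age dependency ratio: 32.9
Total dependency ratio: 51.1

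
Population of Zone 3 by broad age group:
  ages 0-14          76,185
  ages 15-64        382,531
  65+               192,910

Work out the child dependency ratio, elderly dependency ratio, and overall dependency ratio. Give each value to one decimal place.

Youth dependency ratio: 19.9
Old-age dependency ratio: 50.4
Total dependency ratio: 70.3

Youth dependency ratio = 76,185 / 382,531 × 100 = 19.9
Old-age dependency ratio = 192,910 / 382,531 × 100 = 50.4
Total dependency ratio = (76,185 + 192,910) / 382,531 × 100 = 269,095 / 382,531 × 100 = 70.3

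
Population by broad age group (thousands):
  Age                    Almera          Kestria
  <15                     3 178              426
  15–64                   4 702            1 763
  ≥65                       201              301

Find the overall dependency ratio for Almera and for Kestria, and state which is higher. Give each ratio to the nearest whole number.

Almera: 72
Kestria: 41
Higher: Almera

Almera: (3 178 + 201) / 4 702 × 100 = 3 379 / 4 702 × 100 = 72
Kestria: (426 + 301) / 1 763 × 100 = 727 / 1 763 × 100 = 41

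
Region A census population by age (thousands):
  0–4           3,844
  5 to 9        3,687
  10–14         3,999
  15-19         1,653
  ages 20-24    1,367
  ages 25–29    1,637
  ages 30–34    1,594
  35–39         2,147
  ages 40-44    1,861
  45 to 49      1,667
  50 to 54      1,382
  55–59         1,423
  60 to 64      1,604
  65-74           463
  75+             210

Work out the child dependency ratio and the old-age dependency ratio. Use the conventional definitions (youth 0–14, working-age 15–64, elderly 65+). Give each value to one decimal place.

0–14: 3,844 + 3,687 + 3,999 = 11,530
15–64: 1,653 + 1,367 + 1,637 + 1,594 + 2,147 + 1,861 + 1,667 + 1,382 + 1,423 + 1,604 = 16,335
65+: 463 + 210 = 673
Youth dependency ratio = 11,530 / 16,335 × 100 = 70.6
Old-age dependency ratio = 673 / 16,335 × 100 = 4.1

Youth dependency ratio: 70.6
Old-age dependency ratio: 4.1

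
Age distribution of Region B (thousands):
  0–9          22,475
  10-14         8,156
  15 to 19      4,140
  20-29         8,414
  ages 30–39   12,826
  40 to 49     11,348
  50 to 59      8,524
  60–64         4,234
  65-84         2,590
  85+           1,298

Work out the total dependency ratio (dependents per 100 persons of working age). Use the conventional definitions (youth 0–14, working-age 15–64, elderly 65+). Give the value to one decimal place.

Total dependency ratio: 69.8

0–14: 22,475 + 8,156 = 30,631
15–64: 4,140 + 8,414 + 12,826 + 11,348 + 8,524 + 4,234 = 49,486
65+: 2,590 + 1,298 = 3,888
Total dependency ratio = (30,631 + 3,888) / 49,486 × 100 = 34,519 / 49,486 × 100 = 69.8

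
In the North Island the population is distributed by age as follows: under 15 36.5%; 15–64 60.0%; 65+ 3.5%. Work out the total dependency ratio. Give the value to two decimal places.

Total dependency ratio = (36.5 + 3.5) / 60.0 × 100 = 40.0 / 60.0 × 100 = 66.67

Total dependency ratio: 66.67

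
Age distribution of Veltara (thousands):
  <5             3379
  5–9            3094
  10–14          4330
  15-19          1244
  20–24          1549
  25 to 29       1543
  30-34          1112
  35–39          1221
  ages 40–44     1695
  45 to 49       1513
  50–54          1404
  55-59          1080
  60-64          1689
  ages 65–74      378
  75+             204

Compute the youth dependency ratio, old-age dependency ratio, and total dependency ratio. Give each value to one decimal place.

Youth dependency ratio: 76.9
Old-age dependency ratio: 4.1
Total dependency ratio: 81.0

0–14: 3379 + 3094 + 4330 = 10803
15–64: 1244 + 1549 + 1543 + 1112 + 1221 + 1695 + 1513 + 1404 + 1080 + 1689 = 14050
65+: 378 + 204 = 582
Youth dependency ratio = 10803 / 14050 × 100 = 76.9
Old-age dependency ratio = 582 / 14050 × 100 = 4.1
Total dependency ratio = (10803 + 582) / 14050 × 100 = 11385 / 14050 × 100 = 81.0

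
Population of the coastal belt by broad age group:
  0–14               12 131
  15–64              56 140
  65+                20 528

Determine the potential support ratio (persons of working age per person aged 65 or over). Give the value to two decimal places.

Potential support ratio = 56 140 / 20 528 = 2.73

Potential support ratio: 2.73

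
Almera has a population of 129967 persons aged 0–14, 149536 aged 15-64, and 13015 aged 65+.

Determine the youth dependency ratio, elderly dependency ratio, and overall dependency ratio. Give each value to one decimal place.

Youth dependency ratio: 86.9
Old-age dependency ratio: 8.7
Total dependency ratio: 95.6

Youth dependency ratio = 129967 / 149536 × 100 = 86.9
Old-age dependency ratio = 13015 / 149536 × 100 = 8.7
Total dependency ratio = (129967 + 13015) / 149536 × 100 = 142982 / 149536 × 100 = 95.6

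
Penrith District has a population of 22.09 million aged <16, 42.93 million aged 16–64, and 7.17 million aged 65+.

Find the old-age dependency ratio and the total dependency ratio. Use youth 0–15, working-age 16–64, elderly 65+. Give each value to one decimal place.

Old-age dependency ratio: 16.7
Total dependency ratio: 68.2

Old-age dependency ratio = 7.17 / 42.93 × 100 = 16.7
Total dependency ratio = (22.09 + 7.17) / 42.93 × 100 = 29.26 / 42.93 × 100 = 68.2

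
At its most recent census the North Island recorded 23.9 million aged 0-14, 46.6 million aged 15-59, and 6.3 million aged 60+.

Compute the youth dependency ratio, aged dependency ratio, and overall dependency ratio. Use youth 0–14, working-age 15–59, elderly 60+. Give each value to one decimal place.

Youth dependency ratio: 51.3
Old-age dependency ratio: 13.5
Total dependency ratio: 64.8

Youth dependency ratio = 23.9 / 46.6 × 100 = 51.3
Old-age dependency ratio = 6.3 / 46.6 × 100 = 13.5
Total dependency ratio = (23.9 + 6.3) / 46.6 × 100 = 30.2 / 46.6 × 100 = 64.8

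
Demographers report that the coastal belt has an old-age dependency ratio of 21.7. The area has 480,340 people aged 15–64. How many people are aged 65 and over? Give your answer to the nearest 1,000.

Aged 65 and over: 104,000

Old-age dependency ratio = elderly / working-age × 100
21.7 = E / 480,340 × 100
⇒ 104,000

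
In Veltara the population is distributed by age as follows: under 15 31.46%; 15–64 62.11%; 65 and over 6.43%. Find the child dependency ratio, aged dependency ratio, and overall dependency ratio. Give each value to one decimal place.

Youth dependency ratio: 50.7
Old-age dependency ratio: 10.4
Total dependency ratio: 61.0

Youth dependency ratio = 31.46 / 62.11 × 100 = 50.7
Old-age dependency ratio = 6.43 / 62.11 × 100 = 10.4
Total dependency ratio = (31.46 + 6.43) / 62.11 × 100 = 37.89 / 62.11 × 100 = 61.0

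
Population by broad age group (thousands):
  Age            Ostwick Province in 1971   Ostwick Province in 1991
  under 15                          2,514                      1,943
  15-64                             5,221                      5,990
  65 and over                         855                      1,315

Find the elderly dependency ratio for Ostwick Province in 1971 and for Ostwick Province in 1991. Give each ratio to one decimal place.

Ostwick Province in 1971: 16.4
Ostwick Province in 1991: 22.0

Ostwick Province in 1971: 855 / 5,221 × 100 = 16.4
Ostwick Province in 1991: 1,315 / 5,990 × 100 = 22.0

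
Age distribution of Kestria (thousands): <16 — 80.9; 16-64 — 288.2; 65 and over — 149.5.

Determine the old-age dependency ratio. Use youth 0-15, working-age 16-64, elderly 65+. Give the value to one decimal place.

Old-age dependency ratio = 149.5 / 288.2 × 100 = 51.9

Old-age dependency ratio: 51.9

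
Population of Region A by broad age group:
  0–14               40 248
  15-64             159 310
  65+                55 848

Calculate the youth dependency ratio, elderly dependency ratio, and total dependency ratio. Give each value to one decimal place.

Youth dependency ratio: 25.3
Old-age dependency ratio: 35.1
Total dependency ratio: 60.3

Youth dependency ratio = 40 248 / 159 310 × 100 = 25.3
Old-age dependency ratio = 55 848 / 159 310 × 100 = 35.1
Total dependency ratio = (40 248 + 55 848) / 159 310 × 100 = 96 096 / 159 310 × 100 = 60.3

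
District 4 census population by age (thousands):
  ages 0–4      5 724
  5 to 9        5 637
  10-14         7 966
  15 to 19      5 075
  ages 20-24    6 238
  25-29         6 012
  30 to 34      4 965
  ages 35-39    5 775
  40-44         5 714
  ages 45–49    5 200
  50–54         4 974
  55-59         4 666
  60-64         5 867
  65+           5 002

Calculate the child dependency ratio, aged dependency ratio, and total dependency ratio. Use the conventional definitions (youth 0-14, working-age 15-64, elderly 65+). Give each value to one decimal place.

0–14: 5 724 + 5 637 + 7 966 = 19 327
15–64: 5 075 + 6 238 + 6 012 + 4 965 + 5 775 + 5 714 + 5 200 + 4 974 + 4 666 + 5 867 = 54 486
65+: 5 002
Youth dependency ratio = 19 327 / 54 486 × 100 = 35.5
Old-age dependency ratio = 5 002 / 54 486 × 100 = 9.2
Total dependency ratio = (19 327 + 5 002) / 54 486 × 100 = 24 329 / 54 486 × 100 = 44.7

Youth dependency ratio: 35.5
Old-age dependency ratio: 9.2
Total dependency ratio: 44.7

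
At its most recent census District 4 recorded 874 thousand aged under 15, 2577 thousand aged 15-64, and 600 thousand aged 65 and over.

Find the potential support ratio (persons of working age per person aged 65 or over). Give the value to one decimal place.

Potential support ratio: 4.3

Potential support ratio = 2577 / 600 = 4.3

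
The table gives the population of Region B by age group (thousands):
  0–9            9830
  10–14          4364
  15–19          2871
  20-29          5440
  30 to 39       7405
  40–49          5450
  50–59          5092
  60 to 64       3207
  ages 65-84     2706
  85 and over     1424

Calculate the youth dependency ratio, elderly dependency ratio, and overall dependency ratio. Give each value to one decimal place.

0–14: 9830 + 4364 = 14194
15–64: 2871 + 5440 + 7405 + 5450 + 5092 + 3207 = 29465
65+: 2706 + 1424 = 4130
Youth dependency ratio = 14194 / 29465 × 100 = 48.2
Old-age dependency ratio = 4130 / 29465 × 100 = 14.0
Total dependency ratio = (14194 + 4130) / 29465 × 100 = 18324 / 29465 × 100 = 62.2

Youth dependency ratio: 48.2
Old-age dependency ratio: 14.0
Total dependency ratio: 62.2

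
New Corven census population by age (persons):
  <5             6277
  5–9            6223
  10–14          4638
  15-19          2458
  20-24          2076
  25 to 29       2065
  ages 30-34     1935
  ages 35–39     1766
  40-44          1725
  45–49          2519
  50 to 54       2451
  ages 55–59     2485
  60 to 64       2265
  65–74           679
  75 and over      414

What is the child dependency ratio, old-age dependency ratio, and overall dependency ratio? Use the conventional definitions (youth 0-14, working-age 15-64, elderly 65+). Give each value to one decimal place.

Youth dependency ratio: 78.8
Old-age dependency ratio: 5.0
Total dependency ratio: 83.8

0–14: 6277 + 6223 + 4638 = 17138
15–64: 2458 + 2076 + 2065 + 1935 + 1766 + 1725 + 2519 + 2451 + 2485 + 2265 = 21745
65+: 679 + 414 = 1093
Youth dependency ratio = 17138 / 21745 × 100 = 78.8
Old-age dependency ratio = 1093 / 21745 × 100 = 5.0
Total dependency ratio = (17138 + 1093) / 21745 × 100 = 18231 / 21745 × 100 = 83.8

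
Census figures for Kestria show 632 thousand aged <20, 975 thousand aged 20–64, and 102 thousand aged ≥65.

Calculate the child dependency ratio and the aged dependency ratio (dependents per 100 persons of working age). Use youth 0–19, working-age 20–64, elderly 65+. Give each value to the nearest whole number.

Youth dependency ratio = 632 / 975 × 100 = 65
Old-age dependency ratio = 102 / 975 × 100 = 10

Youth dependency ratio: 65
Old-age dependency ratio: 10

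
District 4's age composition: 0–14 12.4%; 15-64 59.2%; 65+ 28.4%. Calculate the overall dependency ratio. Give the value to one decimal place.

Total dependency ratio = (12.4 + 28.4) / 59.2 × 100 = 40.8 / 59.2 × 100 = 68.9

Total dependency ratio: 68.9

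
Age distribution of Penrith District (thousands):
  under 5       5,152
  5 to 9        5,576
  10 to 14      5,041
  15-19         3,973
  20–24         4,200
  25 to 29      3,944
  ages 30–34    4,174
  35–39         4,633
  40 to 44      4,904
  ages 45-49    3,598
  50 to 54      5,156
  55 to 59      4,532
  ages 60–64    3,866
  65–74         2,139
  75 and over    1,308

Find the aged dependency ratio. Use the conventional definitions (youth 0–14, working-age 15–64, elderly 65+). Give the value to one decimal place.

Old-age dependency ratio: 8.0

0–14: 5,152 + 5,576 + 5,041 = 15,769
15–64: 3,973 + 4,200 + 3,944 + 4,174 + 4,633 + 4,904 + 3,598 + 5,156 + 4,532 + 3,866 = 42,980
65+: 2,139 + 1,308 = 3,447
Old-age dependency ratio = 3,447 / 42,980 × 100 = 8.0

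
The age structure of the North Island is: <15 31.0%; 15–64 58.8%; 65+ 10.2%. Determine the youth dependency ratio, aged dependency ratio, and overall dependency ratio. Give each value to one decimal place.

Youth dependency ratio = 31.0 / 58.8 × 100 = 52.7
Old-age dependency ratio = 10.2 / 58.8 × 100 = 17.3
Total dependency ratio = (31.0 + 10.2) / 58.8 × 100 = 41.2 / 58.8 × 100 = 70.1

Youth dependency ratio: 52.7
Old-age dependency ratio: 17.3
Total dependency ratio: 70.1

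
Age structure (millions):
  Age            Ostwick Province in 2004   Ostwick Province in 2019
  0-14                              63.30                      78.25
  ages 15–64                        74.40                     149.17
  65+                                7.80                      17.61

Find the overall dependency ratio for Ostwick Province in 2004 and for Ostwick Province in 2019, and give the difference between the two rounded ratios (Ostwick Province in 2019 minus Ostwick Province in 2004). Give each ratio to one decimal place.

Ostwick Province in 2004: 95.6
Ostwick Province in 2019: 64.3
Difference: -31.3

Ostwick Province in 2004: (63.30 + 7.80) / 74.40 × 100 = 71.10 / 74.40 × 100 = 95.6
Ostwick Province in 2019: (78.25 + 17.61) / 149.17 × 100 = 95.86 / 149.17 × 100 = 64.3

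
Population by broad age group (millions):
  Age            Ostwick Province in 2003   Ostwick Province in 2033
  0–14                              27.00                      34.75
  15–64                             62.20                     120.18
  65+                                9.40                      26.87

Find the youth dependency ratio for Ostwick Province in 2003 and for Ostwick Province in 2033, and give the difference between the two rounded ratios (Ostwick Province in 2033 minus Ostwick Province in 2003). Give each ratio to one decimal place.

Ostwick Province in 2003: 43.4
Ostwick Province in 2033: 28.9
Difference: -14.5

Ostwick Province in 2003: 27.00 / 62.20 × 100 = 43.4
Ostwick Province in 2033: 34.75 / 120.18 × 100 = 28.9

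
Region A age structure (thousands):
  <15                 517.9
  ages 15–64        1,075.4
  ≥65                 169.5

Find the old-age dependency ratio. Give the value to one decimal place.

Old-age dependency ratio: 15.8

Old-age dependency ratio = 169.5 / 1,075.4 × 100 = 15.8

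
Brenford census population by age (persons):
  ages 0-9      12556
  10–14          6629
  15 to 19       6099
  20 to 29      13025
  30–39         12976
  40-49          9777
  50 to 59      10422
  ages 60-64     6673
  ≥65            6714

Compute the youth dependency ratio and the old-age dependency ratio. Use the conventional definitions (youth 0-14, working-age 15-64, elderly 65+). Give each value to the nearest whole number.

Youth dependency ratio: 33
Old-age dependency ratio: 11

0–14: 12556 + 6629 = 19185
15–64: 6099 + 13025 + 12976 + 9777 + 10422 + 6673 = 58972
65+: 6714
Youth dependency ratio = 19185 / 58972 × 100 = 33
Old-age dependency ratio = 6714 / 58972 × 100 = 11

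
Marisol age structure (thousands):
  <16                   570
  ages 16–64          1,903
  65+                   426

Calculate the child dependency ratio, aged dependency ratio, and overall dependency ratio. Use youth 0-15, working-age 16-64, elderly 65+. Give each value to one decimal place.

Youth dependency ratio: 30.0
Old-age dependency ratio: 22.4
Total dependency ratio: 52.3

Youth dependency ratio = 570 / 1,903 × 100 = 30.0
Old-age dependency ratio = 426 / 1,903 × 100 = 22.4
Total dependency ratio = (570 + 426) / 1,903 × 100 = 996 / 1,903 × 100 = 52.3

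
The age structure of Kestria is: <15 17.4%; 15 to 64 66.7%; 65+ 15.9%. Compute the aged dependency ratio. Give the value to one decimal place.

Old-age dependency ratio = 15.9 / 66.7 × 100 = 23.8

Old-age dependency ratio: 23.8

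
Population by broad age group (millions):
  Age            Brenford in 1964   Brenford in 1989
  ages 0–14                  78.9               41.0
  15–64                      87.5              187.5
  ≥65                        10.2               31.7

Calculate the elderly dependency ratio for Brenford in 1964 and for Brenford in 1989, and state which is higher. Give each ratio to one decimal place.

Brenford in 1964: 11.7
Brenford in 1989: 16.9
Higher: Brenford in 1989

Brenford in 1964: 10.2 / 87.5 × 100 = 11.7
Brenford in 1989: 31.7 / 187.5 × 100 = 16.9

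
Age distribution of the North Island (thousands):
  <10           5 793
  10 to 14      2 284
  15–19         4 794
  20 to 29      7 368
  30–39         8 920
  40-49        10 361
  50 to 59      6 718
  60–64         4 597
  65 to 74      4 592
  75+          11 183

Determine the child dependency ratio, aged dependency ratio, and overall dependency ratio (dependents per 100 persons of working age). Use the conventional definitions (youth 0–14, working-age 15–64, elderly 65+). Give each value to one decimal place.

0–14: 5 793 + 2 284 = 8 077
15–64: 4 794 + 7 368 + 8 920 + 10 361 + 6 718 + 4 597 = 42 758
65+: 4 592 + 11 183 = 15 775
Youth dependency ratio = 8 077 / 42 758 × 100 = 18.9
Old-age dependency ratio = 15 775 / 42 758 × 100 = 36.9
Total dependency ratio = (8 077 + 15 775) / 42 758 × 100 = 23 852 / 42 758 × 100 = 55.8

Youth dependency ratio: 18.9
Old-age dependency ratio: 36.9
Total dependency ratio: 55.8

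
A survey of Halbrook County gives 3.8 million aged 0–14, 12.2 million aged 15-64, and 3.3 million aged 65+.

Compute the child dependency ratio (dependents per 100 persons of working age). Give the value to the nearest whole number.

Youth dependency ratio = 3.8 / 12.2 × 100 = 31

Youth dependency ratio: 31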